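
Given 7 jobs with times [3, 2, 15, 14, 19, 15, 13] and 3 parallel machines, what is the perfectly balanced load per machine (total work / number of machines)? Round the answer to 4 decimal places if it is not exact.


Total processing time = 3 + 2 + 15 + 14 + 19 + 15 + 13 = 81
Number of machines = 3
Ideal balanced load = 81 / 3 = 27.0

27.0


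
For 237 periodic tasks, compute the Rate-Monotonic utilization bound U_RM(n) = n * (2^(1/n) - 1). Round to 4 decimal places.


Compute 2^(1/237) = 1.0029289527
Subtract 1: 1.0029289527 - 1 = 0.0029289527
Multiply by n: 237 * 0.0029289527 = 0.6941617899
Round to 4 dp: 0.6942

0.6942


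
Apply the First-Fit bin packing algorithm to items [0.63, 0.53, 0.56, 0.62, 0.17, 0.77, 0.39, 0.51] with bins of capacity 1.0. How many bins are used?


Place items sequentially using First-Fit:
  Item 0.63 -> new Bin 1
  Item 0.53 -> new Bin 2
  Item 0.56 -> new Bin 3
  Item 0.62 -> new Bin 4
  Item 0.17 -> Bin 1 (now 0.8)
  Item 0.77 -> new Bin 5
  Item 0.39 -> Bin 2 (now 0.92)
  Item 0.51 -> new Bin 6
Total bins used = 6

6


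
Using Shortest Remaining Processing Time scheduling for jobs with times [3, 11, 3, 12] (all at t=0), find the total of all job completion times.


Since all jobs arrive at t=0, SRPT equals SPT ordering.
SPT order: [3, 3, 11, 12]
Completion times:
  Job 1: p=3, C=3
  Job 2: p=3, C=6
  Job 3: p=11, C=17
  Job 4: p=12, C=29
Total completion time = 3 + 6 + 17 + 29 = 55

55


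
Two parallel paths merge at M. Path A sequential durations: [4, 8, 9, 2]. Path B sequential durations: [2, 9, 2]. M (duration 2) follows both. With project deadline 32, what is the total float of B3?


Forward pass: ES(B3) = sum of predecessors on chain B = 11
EF = ES + duration = 11 + 2 = 13
Backward pass: LF(M) = deadline = 32; LS(M) = 32 - 2 = 30
LF(B3) = LS(M) - sum(successors on chain B) = 30 - 0 = 30
LS = LF - duration = 30 - 2 = 28
Total float = LS - ES = 28 - 11 = 17

17


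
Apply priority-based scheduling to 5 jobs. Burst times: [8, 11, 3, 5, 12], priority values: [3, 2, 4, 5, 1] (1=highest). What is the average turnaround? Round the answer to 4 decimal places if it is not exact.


Sort by priority (ascending = highest first):
Order: [(1, 12), (2, 11), (3, 8), (4, 3), (5, 5)]
Completion times:
  Priority 1, burst=12, C=12
  Priority 2, burst=11, C=23
  Priority 3, burst=8, C=31
  Priority 4, burst=3, C=34
  Priority 5, burst=5, C=39
Average turnaround = 139/5 = 27.8

27.8


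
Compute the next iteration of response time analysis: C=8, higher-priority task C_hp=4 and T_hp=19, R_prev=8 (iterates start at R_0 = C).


R_next = C + ceil(R_prev / T_hp) * C_hp
ceil(8 / 19) = ceil(0.4211) = 1
Interference = 1 * 4 = 4
R_next = 8 + 4 = 12

12


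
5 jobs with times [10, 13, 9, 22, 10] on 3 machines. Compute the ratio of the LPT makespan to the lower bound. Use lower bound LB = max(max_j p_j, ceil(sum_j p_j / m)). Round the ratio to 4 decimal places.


LPT order: [22, 13, 10, 10, 9]
Machine loads after assignment: [22, 22, 20]
LPT makespan = 22
Lower bound = max(max_job, ceil(total/3)) = max(22, 22) = 22
Ratio = 22 / 22 = 1.0

1.0


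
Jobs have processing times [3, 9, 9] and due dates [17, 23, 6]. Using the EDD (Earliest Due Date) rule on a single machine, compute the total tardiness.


Sort by due date (EDD order): [(9, 6), (3, 17), (9, 23)]
Compute completion times and tardiness:
  Job 1: p=9, d=6, C=9, tardiness=max(0,9-6)=3
  Job 2: p=3, d=17, C=12, tardiness=max(0,12-17)=0
  Job 3: p=9, d=23, C=21, tardiness=max(0,21-23)=0
Total tardiness = 3

3


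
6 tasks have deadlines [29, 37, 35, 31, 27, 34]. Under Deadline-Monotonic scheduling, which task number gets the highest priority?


Sort tasks by relative deadline (ascending):
  Task 5: deadline = 27
  Task 1: deadline = 29
  Task 4: deadline = 31
  Task 6: deadline = 34
  Task 3: deadline = 35
  Task 2: deadline = 37
Priority order (highest first): [5, 1, 4, 6, 3, 2]
Highest priority task = 5

5


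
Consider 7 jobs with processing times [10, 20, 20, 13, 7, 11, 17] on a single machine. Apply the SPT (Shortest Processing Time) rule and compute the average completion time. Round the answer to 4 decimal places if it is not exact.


Sort jobs by processing time (SPT order): [7, 10, 11, 13, 17, 20, 20]
Compute completion times sequentially:
  Job 1: processing = 7, completes at 7
  Job 2: processing = 10, completes at 17
  Job 3: processing = 11, completes at 28
  Job 4: processing = 13, completes at 41
  Job 5: processing = 17, completes at 58
  Job 6: processing = 20, completes at 78
  Job 7: processing = 20, completes at 98
Sum of completion times = 327
Average completion time = 327/7 = 46.7143

46.7143


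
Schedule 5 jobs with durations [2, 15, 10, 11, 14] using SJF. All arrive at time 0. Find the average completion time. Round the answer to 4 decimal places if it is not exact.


SJF order (ascending): [2, 10, 11, 14, 15]
Completion times:
  Job 1: burst=2, C=2
  Job 2: burst=10, C=12
  Job 3: burst=11, C=23
  Job 4: burst=14, C=37
  Job 5: burst=15, C=52
Average completion = 126/5 = 25.2

25.2


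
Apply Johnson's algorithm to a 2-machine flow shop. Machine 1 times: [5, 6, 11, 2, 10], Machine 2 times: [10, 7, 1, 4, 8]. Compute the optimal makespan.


Apply Johnson's rule:
  Group 1 (a <= b): [(4, 2, 4), (1, 5, 10), (2, 6, 7)]
  Group 2 (a > b): [(5, 10, 8), (3, 11, 1)]
Optimal job order: [4, 1, 2, 5, 3]
Schedule:
  Job 4: M1 done at 2, M2 done at 6
  Job 1: M1 done at 7, M2 done at 17
  Job 2: M1 done at 13, M2 done at 24
  Job 5: M1 done at 23, M2 done at 32
  Job 3: M1 done at 34, M2 done at 35
Makespan = 35

35


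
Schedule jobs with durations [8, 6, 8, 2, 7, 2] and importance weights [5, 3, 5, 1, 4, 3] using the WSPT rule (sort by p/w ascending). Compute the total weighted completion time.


Compute p/w ratios and sort ascending (WSPT): [(2, 3), (8, 5), (8, 5), (7, 4), (6, 3), (2, 1)]
Compute weighted completion times:
  Job (p=2,w=3): C=2, w*C=3*2=6
  Job (p=8,w=5): C=10, w*C=5*10=50
  Job (p=8,w=5): C=18, w*C=5*18=90
  Job (p=7,w=4): C=25, w*C=4*25=100
  Job (p=6,w=3): C=31, w*C=3*31=93
  Job (p=2,w=1): C=33, w*C=1*33=33
Total weighted completion time = 372

372


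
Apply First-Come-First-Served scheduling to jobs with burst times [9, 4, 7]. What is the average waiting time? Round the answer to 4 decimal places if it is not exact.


FCFS order (as given): [9, 4, 7]
Waiting times:
  Job 1: wait = 0
  Job 2: wait = 9
  Job 3: wait = 13
Sum of waiting times = 22
Average waiting time = 22/3 = 7.3333

7.3333


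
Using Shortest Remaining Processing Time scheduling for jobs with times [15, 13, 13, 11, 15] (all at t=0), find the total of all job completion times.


Since all jobs arrive at t=0, SRPT equals SPT ordering.
SPT order: [11, 13, 13, 15, 15]
Completion times:
  Job 1: p=11, C=11
  Job 2: p=13, C=24
  Job 3: p=13, C=37
  Job 4: p=15, C=52
  Job 5: p=15, C=67
Total completion time = 11 + 24 + 37 + 52 + 67 = 191

191


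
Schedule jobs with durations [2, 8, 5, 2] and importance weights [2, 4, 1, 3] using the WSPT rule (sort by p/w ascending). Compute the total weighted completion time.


Compute p/w ratios and sort ascending (WSPT): [(2, 3), (2, 2), (8, 4), (5, 1)]
Compute weighted completion times:
  Job (p=2,w=3): C=2, w*C=3*2=6
  Job (p=2,w=2): C=4, w*C=2*4=8
  Job (p=8,w=4): C=12, w*C=4*12=48
  Job (p=5,w=1): C=17, w*C=1*17=17
Total weighted completion time = 79

79


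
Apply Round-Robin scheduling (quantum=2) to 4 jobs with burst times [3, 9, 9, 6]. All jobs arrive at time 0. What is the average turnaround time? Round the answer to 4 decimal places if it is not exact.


Time quantum = 2
Execution trace:
  J1 runs 2 units, time = 2
  J2 runs 2 units, time = 4
  J3 runs 2 units, time = 6
  J4 runs 2 units, time = 8
  J1 runs 1 units, time = 9
  J2 runs 2 units, time = 11
  J3 runs 2 units, time = 13
  J4 runs 2 units, time = 15
  J2 runs 2 units, time = 17
  J3 runs 2 units, time = 19
  J4 runs 2 units, time = 21
  J2 runs 2 units, time = 23
  J3 runs 2 units, time = 25
  J2 runs 1 units, time = 26
  J3 runs 1 units, time = 27
Finish times: [9, 26, 27, 21]
Average turnaround = 83/4 = 20.75

20.75


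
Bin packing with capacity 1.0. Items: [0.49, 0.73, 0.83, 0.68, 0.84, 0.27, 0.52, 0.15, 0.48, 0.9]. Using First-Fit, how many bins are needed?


Place items sequentially using First-Fit:
  Item 0.49 -> new Bin 1
  Item 0.73 -> new Bin 2
  Item 0.83 -> new Bin 3
  Item 0.68 -> new Bin 4
  Item 0.84 -> new Bin 5
  Item 0.27 -> Bin 1 (now 0.76)
  Item 0.52 -> new Bin 6
  Item 0.15 -> Bin 1 (now 0.91)
  Item 0.48 -> Bin 6 (now 1.0)
  Item 0.9 -> new Bin 7
Total bins used = 7

7


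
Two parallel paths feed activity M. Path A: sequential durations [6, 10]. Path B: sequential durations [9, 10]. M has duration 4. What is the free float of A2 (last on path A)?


ES(A2) = sum of predecessors on chain A = 6
EF(A2) = ES + duration = 6 + 10 = 16
Successor of A2 is M. ES(M) = max(sum(A), sum(B)) = max(16, 19) = 19
Free float = ES(successor) - EF(current) = 19 - 16 = 3

3


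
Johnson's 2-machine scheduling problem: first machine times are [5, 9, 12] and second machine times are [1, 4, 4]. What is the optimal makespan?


Apply Johnson's rule:
  Group 1 (a <= b): []
  Group 2 (a > b): [(2, 9, 4), (3, 12, 4), (1, 5, 1)]
Optimal job order: [2, 3, 1]
Schedule:
  Job 2: M1 done at 9, M2 done at 13
  Job 3: M1 done at 21, M2 done at 25
  Job 1: M1 done at 26, M2 done at 27
Makespan = 27

27


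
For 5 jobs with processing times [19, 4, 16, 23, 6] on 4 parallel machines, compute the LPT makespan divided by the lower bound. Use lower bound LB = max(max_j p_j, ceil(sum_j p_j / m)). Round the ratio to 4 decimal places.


LPT order: [23, 19, 16, 6, 4]
Machine loads after assignment: [23, 19, 16, 10]
LPT makespan = 23
Lower bound = max(max_job, ceil(total/4)) = max(23, 17) = 23
Ratio = 23 / 23 = 1.0

1.0


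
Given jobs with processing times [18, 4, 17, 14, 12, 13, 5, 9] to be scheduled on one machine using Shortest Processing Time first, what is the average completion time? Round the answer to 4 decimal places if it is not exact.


Sort jobs by processing time (SPT order): [4, 5, 9, 12, 13, 14, 17, 18]
Compute completion times sequentially:
  Job 1: processing = 4, completes at 4
  Job 2: processing = 5, completes at 9
  Job 3: processing = 9, completes at 18
  Job 4: processing = 12, completes at 30
  Job 5: processing = 13, completes at 43
  Job 6: processing = 14, completes at 57
  Job 7: processing = 17, completes at 74
  Job 8: processing = 18, completes at 92
Sum of completion times = 327
Average completion time = 327/8 = 40.875

40.875


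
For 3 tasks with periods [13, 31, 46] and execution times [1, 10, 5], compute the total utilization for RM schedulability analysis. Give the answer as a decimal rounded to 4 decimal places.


Compute individual utilizations (exact fractions):
  Task 1: C/T = 1/13 (approx. 0.0769)
  Task 2: C/T = 10/31 (approx. 0.3226)
  Task 3: C/T = 5/46 (approx. 0.1087)
Total utilization U = 1/13 + 10/31 + 5/46 = 9421/18538
Rounded to 4 decimal places: U = 0.5082
RM (Liu & Layland) bound for 3 tasks = 0.779763; compare with U = 9421/18538 (approx. 0.508199)
U <= bound, so schedulable by RM sufficient condition.

0.5082


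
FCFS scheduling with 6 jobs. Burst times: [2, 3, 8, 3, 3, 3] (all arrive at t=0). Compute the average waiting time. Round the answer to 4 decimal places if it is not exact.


FCFS order (as given): [2, 3, 8, 3, 3, 3]
Waiting times:
  Job 1: wait = 0
  Job 2: wait = 2
  Job 3: wait = 5
  Job 4: wait = 13
  Job 5: wait = 16
  Job 6: wait = 19
Sum of waiting times = 55
Average waiting time = 55/6 = 9.1667

9.1667


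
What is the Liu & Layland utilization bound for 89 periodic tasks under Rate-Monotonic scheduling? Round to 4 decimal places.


Compute 2^(1/89) = 1.0078185773
Subtract 1: 1.0078185773 - 1 = 0.0078185773
Multiply by n: 89 * 0.0078185773 = 0.6958533797
Round to 4 dp: 0.6959

0.6959


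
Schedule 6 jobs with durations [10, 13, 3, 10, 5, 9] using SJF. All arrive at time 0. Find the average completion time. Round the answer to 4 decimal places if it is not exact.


SJF order (ascending): [3, 5, 9, 10, 10, 13]
Completion times:
  Job 1: burst=3, C=3
  Job 2: burst=5, C=8
  Job 3: burst=9, C=17
  Job 4: burst=10, C=27
  Job 5: burst=10, C=37
  Job 6: burst=13, C=50
Average completion = 142/6 = 23.6667

23.6667


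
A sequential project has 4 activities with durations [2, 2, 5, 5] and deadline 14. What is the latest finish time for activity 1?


LF(activity 1) = deadline - sum of successor durations
Successors: activities 2 through 4 with durations [2, 5, 5]
Sum of successor durations = 12
LF = 14 - 12 = 2

2


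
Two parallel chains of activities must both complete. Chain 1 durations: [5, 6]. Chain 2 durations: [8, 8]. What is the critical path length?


Path A total = 5 + 6 = 11
Path B total = 8 + 8 = 16
Critical path = longest path = max(11, 16) = 16

16


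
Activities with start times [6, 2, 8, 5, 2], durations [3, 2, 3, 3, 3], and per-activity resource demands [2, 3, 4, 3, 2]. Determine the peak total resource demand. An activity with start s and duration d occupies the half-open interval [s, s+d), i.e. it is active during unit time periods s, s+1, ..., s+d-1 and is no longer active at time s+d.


Each activity i is active on [start_i, start_i + duration_i).
Compute total resource usage per time slot:
  t=0: active resources = [], total = 0
  t=1: active resources = [], total = 0
  t=2: active resources = [3, 2], total = 5
  t=3: active resources = [3, 2], total = 5
  t=4: active resources = [2], total = 2
  t=5: active resources = [3], total = 3
  t=6: active resources = [2, 3], total = 5
  t=7: active resources = [2, 3], total = 5
  t=8: active resources = [2, 4], total = 6
  t=9: active resources = [4], total = 4
  t=10: active resources = [4], total = 4
Peak resource demand = 6

6


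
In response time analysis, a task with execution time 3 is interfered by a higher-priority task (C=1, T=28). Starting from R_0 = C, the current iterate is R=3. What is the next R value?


R_next = C + ceil(R_prev / T_hp) * C_hp
ceil(3 / 28) = ceil(0.1071) = 1
Interference = 1 * 1 = 1
R_next = 3 + 1 = 4

4


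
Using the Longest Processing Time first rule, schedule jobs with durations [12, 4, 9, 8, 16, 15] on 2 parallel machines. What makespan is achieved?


Sort jobs in decreasing order (LPT): [16, 15, 12, 9, 8, 4]
Assign each job to the least loaded machine:
  Machine 1: jobs [16, 9, 8], load = 33
  Machine 2: jobs [15, 12, 4], load = 31
Makespan = max load = 33

33


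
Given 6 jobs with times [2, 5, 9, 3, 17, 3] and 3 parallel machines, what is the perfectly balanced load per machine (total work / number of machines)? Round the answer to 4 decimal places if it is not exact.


Total processing time = 2 + 5 + 9 + 3 + 17 + 3 = 39
Number of machines = 3
Ideal balanced load = 39 / 3 = 13.0

13.0


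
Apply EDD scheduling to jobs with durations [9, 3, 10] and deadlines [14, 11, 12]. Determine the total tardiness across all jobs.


Sort by due date (EDD order): [(3, 11), (10, 12), (9, 14)]
Compute completion times and tardiness:
  Job 1: p=3, d=11, C=3, tardiness=max(0,3-11)=0
  Job 2: p=10, d=12, C=13, tardiness=max(0,13-12)=1
  Job 3: p=9, d=14, C=22, tardiness=max(0,22-14)=8
Total tardiness = 9

9


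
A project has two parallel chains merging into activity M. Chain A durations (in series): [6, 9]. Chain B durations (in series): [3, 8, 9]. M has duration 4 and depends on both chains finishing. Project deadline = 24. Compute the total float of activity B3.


Forward pass: ES(B3) = sum of predecessors on chain B = 11
EF = ES + duration = 11 + 9 = 20
Backward pass: LF(M) = deadline = 24; LS(M) = 24 - 4 = 20
LF(B3) = LS(M) - sum(successors on chain B) = 20 - 0 = 20
LS = LF - duration = 20 - 9 = 11
Total float = LS - ES = 11 - 11 = 0

0


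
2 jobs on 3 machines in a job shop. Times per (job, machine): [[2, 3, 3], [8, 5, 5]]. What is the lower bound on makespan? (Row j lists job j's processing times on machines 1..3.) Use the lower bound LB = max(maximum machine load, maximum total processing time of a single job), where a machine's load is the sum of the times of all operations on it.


Machine loads:
  Machine 1: 2 + 8 = 10
  Machine 2: 3 + 5 = 8
  Machine 3: 3 + 5 = 8
Max machine load = 10
Job totals:
  Job 1: 8
  Job 2: 18
Max job total = 18
Lower bound = max(10, 18) = 18

18


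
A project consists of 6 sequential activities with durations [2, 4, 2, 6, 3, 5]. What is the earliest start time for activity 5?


Activity 5 starts after activities 1 through 4 complete.
Predecessor durations: [2, 4, 2, 6]
ES = 2 + 4 + 2 + 6 = 14

14


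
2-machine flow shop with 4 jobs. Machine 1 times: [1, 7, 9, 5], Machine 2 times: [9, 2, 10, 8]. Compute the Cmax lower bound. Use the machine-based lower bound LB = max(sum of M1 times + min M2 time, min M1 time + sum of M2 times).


LB1 = sum(M1 times) + min(M2 times) = 22 + 2 = 24
LB2 = min(M1 times) + sum(M2 times) = 1 + 29 = 30
Lower bound = max(LB1, LB2) = max(24, 30) = 30

30


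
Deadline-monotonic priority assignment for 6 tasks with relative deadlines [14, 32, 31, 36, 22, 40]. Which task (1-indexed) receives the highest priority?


Sort tasks by relative deadline (ascending):
  Task 1: deadline = 14
  Task 5: deadline = 22
  Task 3: deadline = 31
  Task 2: deadline = 32
  Task 4: deadline = 36
  Task 6: deadline = 40
Priority order (highest first): [1, 5, 3, 2, 4, 6]
Highest priority task = 1

1


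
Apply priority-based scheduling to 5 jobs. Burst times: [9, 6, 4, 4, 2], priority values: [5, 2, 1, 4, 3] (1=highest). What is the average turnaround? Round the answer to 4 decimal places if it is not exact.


Sort by priority (ascending = highest first):
Order: [(1, 4), (2, 6), (3, 2), (4, 4), (5, 9)]
Completion times:
  Priority 1, burst=4, C=4
  Priority 2, burst=6, C=10
  Priority 3, burst=2, C=12
  Priority 4, burst=4, C=16
  Priority 5, burst=9, C=25
Average turnaround = 67/5 = 13.4

13.4


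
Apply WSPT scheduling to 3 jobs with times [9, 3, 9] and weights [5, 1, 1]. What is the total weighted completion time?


Compute p/w ratios and sort ascending (WSPT): [(9, 5), (3, 1), (9, 1)]
Compute weighted completion times:
  Job (p=9,w=5): C=9, w*C=5*9=45
  Job (p=3,w=1): C=12, w*C=1*12=12
  Job (p=9,w=1): C=21, w*C=1*21=21
Total weighted completion time = 78

78


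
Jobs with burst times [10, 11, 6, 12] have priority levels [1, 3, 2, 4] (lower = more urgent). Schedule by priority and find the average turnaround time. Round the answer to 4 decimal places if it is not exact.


Sort by priority (ascending = highest first):
Order: [(1, 10), (2, 6), (3, 11), (4, 12)]
Completion times:
  Priority 1, burst=10, C=10
  Priority 2, burst=6, C=16
  Priority 3, burst=11, C=27
  Priority 4, burst=12, C=39
Average turnaround = 92/4 = 23.0

23.0


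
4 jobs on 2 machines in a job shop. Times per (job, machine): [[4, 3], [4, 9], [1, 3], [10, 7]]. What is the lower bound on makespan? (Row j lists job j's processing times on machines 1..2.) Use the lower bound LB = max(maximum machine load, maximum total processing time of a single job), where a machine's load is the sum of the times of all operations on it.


Machine loads:
  Machine 1: 4 + 4 + 1 + 10 = 19
  Machine 2: 3 + 9 + 3 + 7 = 22
Max machine load = 22
Job totals:
  Job 1: 7
  Job 2: 13
  Job 3: 4
  Job 4: 17
Max job total = 17
Lower bound = max(22, 17) = 22

22


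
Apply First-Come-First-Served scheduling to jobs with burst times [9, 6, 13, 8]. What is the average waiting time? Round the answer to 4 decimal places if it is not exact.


FCFS order (as given): [9, 6, 13, 8]
Waiting times:
  Job 1: wait = 0
  Job 2: wait = 9
  Job 3: wait = 15
  Job 4: wait = 28
Sum of waiting times = 52
Average waiting time = 52/4 = 13.0

13.0


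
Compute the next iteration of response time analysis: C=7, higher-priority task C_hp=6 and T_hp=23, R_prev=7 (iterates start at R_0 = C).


R_next = C + ceil(R_prev / T_hp) * C_hp
ceil(7 / 23) = ceil(0.3043) = 1
Interference = 1 * 6 = 6
R_next = 7 + 6 = 13

13


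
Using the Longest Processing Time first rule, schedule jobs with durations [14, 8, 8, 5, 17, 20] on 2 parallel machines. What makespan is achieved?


Sort jobs in decreasing order (LPT): [20, 17, 14, 8, 8, 5]
Assign each job to the least loaded machine:
  Machine 1: jobs [20, 8, 8], load = 36
  Machine 2: jobs [17, 14, 5], load = 36
Makespan = max load = 36

36


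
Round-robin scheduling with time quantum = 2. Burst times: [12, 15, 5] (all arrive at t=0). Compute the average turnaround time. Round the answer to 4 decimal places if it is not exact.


Time quantum = 2
Execution trace:
  J1 runs 2 units, time = 2
  J2 runs 2 units, time = 4
  J3 runs 2 units, time = 6
  J1 runs 2 units, time = 8
  J2 runs 2 units, time = 10
  J3 runs 2 units, time = 12
  J1 runs 2 units, time = 14
  J2 runs 2 units, time = 16
  J3 runs 1 units, time = 17
  J1 runs 2 units, time = 19
  J2 runs 2 units, time = 21
  J1 runs 2 units, time = 23
  J2 runs 2 units, time = 25
  J1 runs 2 units, time = 27
  J2 runs 2 units, time = 29
  J2 runs 2 units, time = 31
  J2 runs 1 units, time = 32
Finish times: [27, 32, 17]
Average turnaround = 76/3 = 25.3333

25.3333


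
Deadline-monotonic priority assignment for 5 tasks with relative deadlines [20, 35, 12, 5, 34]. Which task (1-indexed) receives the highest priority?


Sort tasks by relative deadline (ascending):
  Task 4: deadline = 5
  Task 3: deadline = 12
  Task 1: deadline = 20
  Task 5: deadline = 34
  Task 2: deadline = 35
Priority order (highest first): [4, 3, 1, 5, 2]
Highest priority task = 4

4


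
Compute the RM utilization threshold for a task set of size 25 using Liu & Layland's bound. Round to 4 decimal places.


Compute 2^(1/25) = 1.0281138267
Subtract 1: 1.0281138267 - 1 = 0.0281138267
Multiply by n: 25 * 0.0281138267 = 0.7028456675
Round to 4 dp: 0.7028

0.7028


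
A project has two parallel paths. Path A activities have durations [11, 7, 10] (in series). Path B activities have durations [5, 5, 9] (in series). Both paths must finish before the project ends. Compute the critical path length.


Path A total = 11 + 7 + 10 = 28
Path B total = 5 + 5 + 9 = 19
Critical path = longest path = max(28, 19) = 28

28


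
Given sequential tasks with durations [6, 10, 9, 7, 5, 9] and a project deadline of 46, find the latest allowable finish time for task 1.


LF(activity 1) = deadline - sum of successor durations
Successors: activities 2 through 6 with durations [10, 9, 7, 5, 9]
Sum of successor durations = 40
LF = 46 - 40 = 6

6


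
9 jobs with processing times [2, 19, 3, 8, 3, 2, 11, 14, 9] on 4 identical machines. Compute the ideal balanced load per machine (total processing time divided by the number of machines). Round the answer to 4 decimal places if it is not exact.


Total processing time = 2 + 19 + 3 + 8 + 3 + 2 + 11 + 14 + 9 = 71
Number of machines = 4
Ideal balanced load = 71 / 4 = 17.75

17.75


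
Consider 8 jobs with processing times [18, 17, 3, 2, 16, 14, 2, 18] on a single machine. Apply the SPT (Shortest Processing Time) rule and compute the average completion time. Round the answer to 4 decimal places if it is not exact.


Sort jobs by processing time (SPT order): [2, 2, 3, 14, 16, 17, 18, 18]
Compute completion times sequentially:
  Job 1: processing = 2, completes at 2
  Job 2: processing = 2, completes at 4
  Job 3: processing = 3, completes at 7
  Job 4: processing = 14, completes at 21
  Job 5: processing = 16, completes at 37
  Job 6: processing = 17, completes at 54
  Job 7: processing = 18, completes at 72
  Job 8: processing = 18, completes at 90
Sum of completion times = 287
Average completion time = 287/8 = 35.875

35.875


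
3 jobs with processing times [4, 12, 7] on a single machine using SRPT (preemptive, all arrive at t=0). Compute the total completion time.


Since all jobs arrive at t=0, SRPT equals SPT ordering.
SPT order: [4, 7, 12]
Completion times:
  Job 1: p=4, C=4
  Job 2: p=7, C=11
  Job 3: p=12, C=23
Total completion time = 4 + 11 + 23 = 38

38


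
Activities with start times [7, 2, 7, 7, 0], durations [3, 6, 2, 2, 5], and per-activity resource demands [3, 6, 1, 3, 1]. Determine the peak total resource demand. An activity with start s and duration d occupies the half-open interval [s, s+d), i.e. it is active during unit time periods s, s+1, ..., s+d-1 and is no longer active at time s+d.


Each activity i is active on [start_i, start_i + duration_i).
Compute total resource usage per time slot:
  t=0: active resources = [1], total = 1
  t=1: active resources = [1], total = 1
  t=2: active resources = [6, 1], total = 7
  t=3: active resources = [6, 1], total = 7
  t=4: active resources = [6, 1], total = 7
  t=5: active resources = [6], total = 6
  t=6: active resources = [6], total = 6
  t=7: active resources = [3, 6, 1, 3], total = 13
  t=8: active resources = [3, 1, 3], total = 7
  t=9: active resources = [3], total = 3
Peak resource demand = 13

13


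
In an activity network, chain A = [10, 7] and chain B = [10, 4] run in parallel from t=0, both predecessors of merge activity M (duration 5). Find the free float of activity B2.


ES(B2) = sum of predecessors on chain B = 10
EF(B2) = ES + duration = 10 + 4 = 14
Successor of B2 is M. ES(M) = max(sum(A), sum(B)) = max(17, 14) = 17
Free float = ES(successor) - EF(current) = 17 - 14 = 3

3


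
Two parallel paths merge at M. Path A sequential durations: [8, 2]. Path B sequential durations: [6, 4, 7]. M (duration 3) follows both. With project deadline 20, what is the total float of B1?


Forward pass: ES(B1) = sum of predecessors on chain B = 0
EF = ES + duration = 0 + 6 = 6
Backward pass: LF(M) = deadline = 20; LS(M) = 20 - 3 = 17
LF(B1) = LS(M) - sum(successors on chain B) = 17 - 11 = 6
LS = LF - duration = 6 - 6 = 0
Total float = LS - ES = 0 - 0 = 0

0


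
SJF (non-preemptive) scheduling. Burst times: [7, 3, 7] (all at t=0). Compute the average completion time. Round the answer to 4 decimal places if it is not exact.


SJF order (ascending): [3, 7, 7]
Completion times:
  Job 1: burst=3, C=3
  Job 2: burst=7, C=10
  Job 3: burst=7, C=17
Average completion = 30/3 = 10.0

10.0


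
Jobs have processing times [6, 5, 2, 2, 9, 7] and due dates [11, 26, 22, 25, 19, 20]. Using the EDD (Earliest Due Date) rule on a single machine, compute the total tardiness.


Sort by due date (EDD order): [(6, 11), (9, 19), (7, 20), (2, 22), (2, 25), (5, 26)]
Compute completion times and tardiness:
  Job 1: p=6, d=11, C=6, tardiness=max(0,6-11)=0
  Job 2: p=9, d=19, C=15, tardiness=max(0,15-19)=0
  Job 3: p=7, d=20, C=22, tardiness=max(0,22-20)=2
  Job 4: p=2, d=22, C=24, tardiness=max(0,24-22)=2
  Job 5: p=2, d=25, C=26, tardiness=max(0,26-25)=1
  Job 6: p=5, d=26, C=31, tardiness=max(0,31-26)=5
Total tardiness = 10

10


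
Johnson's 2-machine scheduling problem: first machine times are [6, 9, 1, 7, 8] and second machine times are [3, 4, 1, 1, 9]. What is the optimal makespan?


Apply Johnson's rule:
  Group 1 (a <= b): [(3, 1, 1), (5, 8, 9)]
  Group 2 (a > b): [(2, 9, 4), (1, 6, 3), (4, 7, 1)]
Optimal job order: [3, 5, 2, 1, 4]
Schedule:
  Job 3: M1 done at 1, M2 done at 2
  Job 5: M1 done at 9, M2 done at 18
  Job 2: M1 done at 18, M2 done at 22
  Job 1: M1 done at 24, M2 done at 27
  Job 4: M1 done at 31, M2 done at 32
Makespan = 32

32


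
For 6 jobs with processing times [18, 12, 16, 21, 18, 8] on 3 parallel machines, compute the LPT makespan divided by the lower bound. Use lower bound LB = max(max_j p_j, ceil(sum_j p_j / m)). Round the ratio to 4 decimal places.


LPT order: [21, 18, 18, 16, 12, 8]
Machine loads after assignment: [29, 34, 30]
LPT makespan = 34
Lower bound = max(max_job, ceil(total/3)) = max(21, 31) = 31
Ratio = 34 / 31 = 1.0968

1.0968


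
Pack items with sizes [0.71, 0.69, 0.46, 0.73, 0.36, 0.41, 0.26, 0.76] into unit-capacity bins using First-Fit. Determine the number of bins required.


Place items sequentially using First-Fit:
  Item 0.71 -> new Bin 1
  Item 0.69 -> new Bin 2
  Item 0.46 -> new Bin 3
  Item 0.73 -> new Bin 4
  Item 0.36 -> Bin 3 (now 0.82)
  Item 0.41 -> new Bin 5
  Item 0.26 -> Bin 1 (now 0.97)
  Item 0.76 -> new Bin 6
Total bins used = 6

6


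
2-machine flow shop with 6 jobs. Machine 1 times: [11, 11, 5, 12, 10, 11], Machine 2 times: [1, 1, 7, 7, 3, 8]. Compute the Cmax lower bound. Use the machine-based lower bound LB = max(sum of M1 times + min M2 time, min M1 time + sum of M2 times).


LB1 = sum(M1 times) + min(M2 times) = 60 + 1 = 61
LB2 = min(M1 times) + sum(M2 times) = 5 + 27 = 32
Lower bound = max(LB1, LB2) = max(61, 32) = 61

61


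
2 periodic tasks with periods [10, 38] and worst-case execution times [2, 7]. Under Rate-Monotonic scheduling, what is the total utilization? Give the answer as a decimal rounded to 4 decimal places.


Compute individual utilizations (exact fractions):
  Task 1: C/T = 2/10 = 1/5 (approx. 0.2)
  Task 2: C/T = 7/38 (approx. 0.1842)
Total utilization U = 1/5 + 7/38 = 73/190
Rounded to 4 decimal places: U = 0.3842
RM (Liu & Layland) bound for 2 tasks = 0.828427; compare with U = 73/190 (approx. 0.384211)
U <= bound, so schedulable by RM sufficient condition.

0.3842


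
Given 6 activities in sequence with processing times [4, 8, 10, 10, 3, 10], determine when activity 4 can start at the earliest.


Activity 4 starts after activities 1 through 3 complete.
Predecessor durations: [4, 8, 10]
ES = 4 + 8 + 10 = 22

22


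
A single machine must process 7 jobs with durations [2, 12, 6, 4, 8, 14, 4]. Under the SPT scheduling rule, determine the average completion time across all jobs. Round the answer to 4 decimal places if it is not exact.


Sort jobs by processing time (SPT order): [2, 4, 4, 6, 8, 12, 14]
Compute completion times sequentially:
  Job 1: processing = 2, completes at 2
  Job 2: processing = 4, completes at 6
  Job 3: processing = 4, completes at 10
  Job 4: processing = 6, completes at 16
  Job 5: processing = 8, completes at 24
  Job 6: processing = 12, completes at 36
  Job 7: processing = 14, completes at 50
Sum of completion times = 144
Average completion time = 144/7 = 20.5714

20.5714


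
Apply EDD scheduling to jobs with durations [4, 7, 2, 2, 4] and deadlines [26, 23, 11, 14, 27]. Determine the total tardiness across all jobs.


Sort by due date (EDD order): [(2, 11), (2, 14), (7, 23), (4, 26), (4, 27)]
Compute completion times and tardiness:
  Job 1: p=2, d=11, C=2, tardiness=max(0,2-11)=0
  Job 2: p=2, d=14, C=4, tardiness=max(0,4-14)=0
  Job 3: p=7, d=23, C=11, tardiness=max(0,11-23)=0
  Job 4: p=4, d=26, C=15, tardiness=max(0,15-26)=0
  Job 5: p=4, d=27, C=19, tardiness=max(0,19-27)=0
Total tardiness = 0

0


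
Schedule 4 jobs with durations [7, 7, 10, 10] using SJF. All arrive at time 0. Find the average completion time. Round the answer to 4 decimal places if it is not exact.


SJF order (ascending): [7, 7, 10, 10]
Completion times:
  Job 1: burst=7, C=7
  Job 2: burst=7, C=14
  Job 3: burst=10, C=24
  Job 4: burst=10, C=34
Average completion = 79/4 = 19.75

19.75


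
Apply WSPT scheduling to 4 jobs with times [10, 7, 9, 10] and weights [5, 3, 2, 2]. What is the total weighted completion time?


Compute p/w ratios and sort ascending (WSPT): [(10, 5), (7, 3), (9, 2), (10, 2)]
Compute weighted completion times:
  Job (p=10,w=5): C=10, w*C=5*10=50
  Job (p=7,w=3): C=17, w*C=3*17=51
  Job (p=9,w=2): C=26, w*C=2*26=52
  Job (p=10,w=2): C=36, w*C=2*36=72
Total weighted completion time = 225

225


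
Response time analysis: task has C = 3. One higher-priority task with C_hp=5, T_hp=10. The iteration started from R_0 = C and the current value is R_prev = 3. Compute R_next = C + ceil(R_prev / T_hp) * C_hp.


R_next = C + ceil(R_prev / T_hp) * C_hp
ceil(3 / 10) = ceil(0.3) = 1
Interference = 1 * 5 = 5
R_next = 3 + 5 = 8

8


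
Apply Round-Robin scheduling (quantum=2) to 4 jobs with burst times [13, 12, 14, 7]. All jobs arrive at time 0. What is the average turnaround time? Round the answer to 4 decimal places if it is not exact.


Time quantum = 2
Execution trace:
  J1 runs 2 units, time = 2
  J2 runs 2 units, time = 4
  J3 runs 2 units, time = 6
  J4 runs 2 units, time = 8
  J1 runs 2 units, time = 10
  J2 runs 2 units, time = 12
  J3 runs 2 units, time = 14
  J4 runs 2 units, time = 16
  J1 runs 2 units, time = 18
  J2 runs 2 units, time = 20
  J3 runs 2 units, time = 22
  J4 runs 2 units, time = 24
  J1 runs 2 units, time = 26
  J2 runs 2 units, time = 28
  J3 runs 2 units, time = 30
  J4 runs 1 units, time = 31
  J1 runs 2 units, time = 33
  J2 runs 2 units, time = 35
  J3 runs 2 units, time = 37
  J1 runs 2 units, time = 39
  J2 runs 2 units, time = 41
  J3 runs 2 units, time = 43
  J1 runs 1 units, time = 44
  J3 runs 2 units, time = 46
Finish times: [44, 41, 46, 31]
Average turnaround = 162/4 = 40.5

40.5


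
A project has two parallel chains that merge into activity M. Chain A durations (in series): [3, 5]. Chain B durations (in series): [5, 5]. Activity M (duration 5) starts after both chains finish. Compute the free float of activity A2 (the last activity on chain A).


ES(A2) = sum of predecessors on chain A = 3
EF(A2) = ES + duration = 3 + 5 = 8
Successor of A2 is M. ES(M) = max(sum(A), sum(B)) = max(8, 10) = 10
Free float = ES(successor) - EF(current) = 10 - 8 = 2

2


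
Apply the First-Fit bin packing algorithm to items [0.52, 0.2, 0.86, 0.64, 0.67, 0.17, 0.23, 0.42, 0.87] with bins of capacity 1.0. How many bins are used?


Place items sequentially using First-Fit:
  Item 0.52 -> new Bin 1
  Item 0.2 -> Bin 1 (now 0.72)
  Item 0.86 -> new Bin 2
  Item 0.64 -> new Bin 3
  Item 0.67 -> new Bin 4
  Item 0.17 -> Bin 1 (now 0.89)
  Item 0.23 -> Bin 3 (now 0.87)
  Item 0.42 -> new Bin 5
  Item 0.87 -> new Bin 6
Total bins used = 6

6


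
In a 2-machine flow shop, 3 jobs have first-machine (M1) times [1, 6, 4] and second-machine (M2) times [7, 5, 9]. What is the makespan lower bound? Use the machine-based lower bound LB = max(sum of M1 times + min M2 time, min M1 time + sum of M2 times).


LB1 = sum(M1 times) + min(M2 times) = 11 + 5 = 16
LB2 = min(M1 times) + sum(M2 times) = 1 + 21 = 22
Lower bound = max(LB1, LB2) = max(16, 22) = 22

22


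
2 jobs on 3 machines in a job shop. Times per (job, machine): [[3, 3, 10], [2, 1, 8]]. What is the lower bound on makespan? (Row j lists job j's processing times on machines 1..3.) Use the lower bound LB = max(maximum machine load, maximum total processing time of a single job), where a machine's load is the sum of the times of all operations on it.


Machine loads:
  Machine 1: 3 + 2 = 5
  Machine 2: 3 + 1 = 4
  Machine 3: 10 + 8 = 18
Max machine load = 18
Job totals:
  Job 1: 16
  Job 2: 11
Max job total = 16
Lower bound = max(18, 16) = 18

18


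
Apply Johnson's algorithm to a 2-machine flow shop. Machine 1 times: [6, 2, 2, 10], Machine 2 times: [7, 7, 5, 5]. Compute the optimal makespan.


Apply Johnson's rule:
  Group 1 (a <= b): [(2, 2, 7), (3, 2, 5), (1, 6, 7)]
  Group 2 (a > b): [(4, 10, 5)]
Optimal job order: [2, 3, 1, 4]
Schedule:
  Job 2: M1 done at 2, M2 done at 9
  Job 3: M1 done at 4, M2 done at 14
  Job 1: M1 done at 10, M2 done at 21
  Job 4: M1 done at 20, M2 done at 26
Makespan = 26

26


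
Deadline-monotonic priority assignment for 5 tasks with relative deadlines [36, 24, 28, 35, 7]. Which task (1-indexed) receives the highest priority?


Sort tasks by relative deadline (ascending):
  Task 5: deadline = 7
  Task 2: deadline = 24
  Task 3: deadline = 28
  Task 4: deadline = 35
  Task 1: deadline = 36
Priority order (highest first): [5, 2, 3, 4, 1]
Highest priority task = 5

5


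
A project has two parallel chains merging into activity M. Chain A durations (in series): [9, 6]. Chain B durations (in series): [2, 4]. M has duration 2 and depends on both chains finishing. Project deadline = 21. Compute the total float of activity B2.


Forward pass: ES(B2) = sum of predecessors on chain B = 2
EF = ES + duration = 2 + 4 = 6
Backward pass: LF(M) = deadline = 21; LS(M) = 21 - 2 = 19
LF(B2) = LS(M) - sum(successors on chain B) = 19 - 0 = 19
LS = LF - duration = 19 - 4 = 15
Total float = LS - ES = 15 - 2 = 13

13


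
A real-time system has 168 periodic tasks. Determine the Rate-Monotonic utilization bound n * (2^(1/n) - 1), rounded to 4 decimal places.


Compute 2^(1/168) = 1.0041343992
Subtract 1: 1.0041343992 - 1 = 0.0041343992
Multiply by n: 168 * 0.0041343992 = 0.6945790656
Round to 4 dp: 0.6946

0.6946


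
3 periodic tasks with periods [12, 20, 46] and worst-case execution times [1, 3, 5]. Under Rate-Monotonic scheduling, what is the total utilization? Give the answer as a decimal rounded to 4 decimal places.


Compute individual utilizations (exact fractions):
  Task 1: C/T = 1/12 (approx. 0.0833)
  Task 2: C/T = 3/20 (approx. 0.15)
  Task 3: C/T = 5/46 (approx. 0.1087)
Total utilization U = 1/12 + 3/20 + 5/46 = 118/345
Rounded to 4 decimal places: U = 0.3420
RM (Liu & Layland) bound for 3 tasks = 0.779763; compare with U = 118/345 (approx. 0.342029)
U <= bound, so schedulable by RM sufficient condition.

0.3420


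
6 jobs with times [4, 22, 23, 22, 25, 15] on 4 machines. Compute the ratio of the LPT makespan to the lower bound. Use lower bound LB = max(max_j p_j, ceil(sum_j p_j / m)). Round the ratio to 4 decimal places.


LPT order: [25, 23, 22, 22, 15, 4]
Machine loads after assignment: [25, 23, 37, 26]
LPT makespan = 37
Lower bound = max(max_job, ceil(total/4)) = max(25, 28) = 28
Ratio = 37 / 28 = 1.3214

1.3214


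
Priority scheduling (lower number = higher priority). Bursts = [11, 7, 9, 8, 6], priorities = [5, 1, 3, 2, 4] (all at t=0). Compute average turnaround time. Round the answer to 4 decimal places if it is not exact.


Sort by priority (ascending = highest first):
Order: [(1, 7), (2, 8), (3, 9), (4, 6), (5, 11)]
Completion times:
  Priority 1, burst=7, C=7
  Priority 2, burst=8, C=15
  Priority 3, burst=9, C=24
  Priority 4, burst=6, C=30
  Priority 5, burst=11, C=41
Average turnaround = 117/5 = 23.4

23.4


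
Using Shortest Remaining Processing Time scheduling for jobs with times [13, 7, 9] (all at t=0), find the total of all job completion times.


Since all jobs arrive at t=0, SRPT equals SPT ordering.
SPT order: [7, 9, 13]
Completion times:
  Job 1: p=7, C=7
  Job 2: p=9, C=16
  Job 3: p=13, C=29
Total completion time = 7 + 16 + 29 = 52

52


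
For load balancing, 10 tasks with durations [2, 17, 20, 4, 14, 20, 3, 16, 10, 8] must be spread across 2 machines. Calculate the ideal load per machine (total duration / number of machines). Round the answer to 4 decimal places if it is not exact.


Total processing time = 2 + 17 + 20 + 4 + 14 + 20 + 3 + 16 + 10 + 8 = 114
Number of machines = 2
Ideal balanced load = 114 / 2 = 57.0

57.0


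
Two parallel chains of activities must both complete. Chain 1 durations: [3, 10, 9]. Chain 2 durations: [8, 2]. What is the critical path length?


Path A total = 3 + 10 + 9 = 22
Path B total = 8 + 2 = 10
Critical path = longest path = max(22, 10) = 22

22


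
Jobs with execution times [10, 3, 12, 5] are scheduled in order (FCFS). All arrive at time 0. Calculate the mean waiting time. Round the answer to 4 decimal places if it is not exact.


FCFS order (as given): [10, 3, 12, 5]
Waiting times:
  Job 1: wait = 0
  Job 2: wait = 10
  Job 3: wait = 13
  Job 4: wait = 25
Sum of waiting times = 48
Average waiting time = 48/4 = 12.0

12.0


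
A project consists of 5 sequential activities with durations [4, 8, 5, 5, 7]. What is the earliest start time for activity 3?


Activity 3 starts after activities 1 through 2 complete.
Predecessor durations: [4, 8]
ES = 4 + 8 = 12

12


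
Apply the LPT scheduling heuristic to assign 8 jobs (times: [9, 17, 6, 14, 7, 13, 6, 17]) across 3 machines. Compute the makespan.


Sort jobs in decreasing order (LPT): [17, 17, 14, 13, 9, 7, 6, 6]
Assign each job to the least loaded machine:
  Machine 1: jobs [17, 9, 6], load = 32
  Machine 2: jobs [17, 7, 6], load = 30
  Machine 3: jobs [14, 13], load = 27
Makespan = max load = 32

32
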